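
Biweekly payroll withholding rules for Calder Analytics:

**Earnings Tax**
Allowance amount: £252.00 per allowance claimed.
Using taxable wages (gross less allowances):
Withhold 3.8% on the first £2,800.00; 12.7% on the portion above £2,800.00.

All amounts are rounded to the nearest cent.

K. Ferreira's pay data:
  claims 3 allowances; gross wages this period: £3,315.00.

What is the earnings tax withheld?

£97.24

Earnings Tax: taxable = £3,315.00 − 3×£252.00 = £2,559.00
  3.8% × £2,559.00 = £97.24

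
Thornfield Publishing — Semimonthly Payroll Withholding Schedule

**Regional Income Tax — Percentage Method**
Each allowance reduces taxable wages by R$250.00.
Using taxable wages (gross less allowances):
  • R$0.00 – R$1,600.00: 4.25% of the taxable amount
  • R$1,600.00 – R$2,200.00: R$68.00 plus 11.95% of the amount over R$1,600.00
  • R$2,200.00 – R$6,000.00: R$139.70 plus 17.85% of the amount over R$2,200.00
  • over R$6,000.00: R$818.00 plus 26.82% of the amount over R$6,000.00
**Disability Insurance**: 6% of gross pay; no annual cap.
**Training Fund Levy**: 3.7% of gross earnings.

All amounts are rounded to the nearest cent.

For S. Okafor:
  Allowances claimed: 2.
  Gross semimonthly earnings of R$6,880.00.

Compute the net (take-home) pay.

R$5,292.72

Regional Income Tax: taxable = R$6,880.00 − 2×R$250.00 = R$6,380.00
  R$818.00 + 26.82% × (R$6,380.00 − R$6,000.00) = R$818.00 + 26.82% × R$380.00 = R$919.92
Disability Insurance: 6% × R$6,880.00 = R$412.80
Training Fund Levy: 3.7% × R$6,880.00 = R$254.56
Total withheld: R$919.92 + R$412.80 + R$254.56 = R$1,587.28
Net pay: R$6,880.00 − R$1,587.28 = R$5,292.72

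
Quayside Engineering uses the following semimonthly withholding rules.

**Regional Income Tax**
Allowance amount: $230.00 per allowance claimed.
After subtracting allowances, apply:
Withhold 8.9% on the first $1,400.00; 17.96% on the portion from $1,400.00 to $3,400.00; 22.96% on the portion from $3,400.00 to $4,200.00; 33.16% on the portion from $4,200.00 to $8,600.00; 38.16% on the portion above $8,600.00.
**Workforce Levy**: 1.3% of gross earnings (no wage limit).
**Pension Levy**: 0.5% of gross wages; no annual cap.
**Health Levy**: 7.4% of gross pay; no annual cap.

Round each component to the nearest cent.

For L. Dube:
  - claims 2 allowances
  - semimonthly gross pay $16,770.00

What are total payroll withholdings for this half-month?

$6,611.50

Regional Income Tax: taxable = $16,770.00 − 2×$230.00 = $16,310.00
  $2,126.52 + 38.16% × ($16,310.00 − $8,600.00) = $2,126.52 + 38.16% × $7,710.00 = $5,068.66
Workforce Levy: 1.3% × $16,770.00 = $218.01
Pension Levy: 0.5% × $16,770.00 = $83.85
Health Levy: 7.4% × $16,770.00 = $1,240.98
Total: $5,068.66 + $218.01 + $83.85 + $1,240.98 = $6,611.50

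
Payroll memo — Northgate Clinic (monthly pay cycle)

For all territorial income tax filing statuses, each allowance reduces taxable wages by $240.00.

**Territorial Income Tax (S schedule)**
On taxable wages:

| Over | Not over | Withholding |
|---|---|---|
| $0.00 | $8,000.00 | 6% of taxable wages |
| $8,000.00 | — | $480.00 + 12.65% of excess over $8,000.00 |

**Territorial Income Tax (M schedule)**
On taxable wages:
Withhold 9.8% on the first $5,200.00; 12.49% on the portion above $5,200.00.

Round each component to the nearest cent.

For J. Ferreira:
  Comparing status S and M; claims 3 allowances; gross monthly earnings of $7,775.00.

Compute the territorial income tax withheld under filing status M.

Territorial Income Tax (M): taxable = $7,775.00 − 3×$240.00 = $7,055.00
  $509.60 + 12.49% × ($7,055.00 − $5,200.00) = $509.60 + 12.49% × $1,855.00 = $741.29

$741.29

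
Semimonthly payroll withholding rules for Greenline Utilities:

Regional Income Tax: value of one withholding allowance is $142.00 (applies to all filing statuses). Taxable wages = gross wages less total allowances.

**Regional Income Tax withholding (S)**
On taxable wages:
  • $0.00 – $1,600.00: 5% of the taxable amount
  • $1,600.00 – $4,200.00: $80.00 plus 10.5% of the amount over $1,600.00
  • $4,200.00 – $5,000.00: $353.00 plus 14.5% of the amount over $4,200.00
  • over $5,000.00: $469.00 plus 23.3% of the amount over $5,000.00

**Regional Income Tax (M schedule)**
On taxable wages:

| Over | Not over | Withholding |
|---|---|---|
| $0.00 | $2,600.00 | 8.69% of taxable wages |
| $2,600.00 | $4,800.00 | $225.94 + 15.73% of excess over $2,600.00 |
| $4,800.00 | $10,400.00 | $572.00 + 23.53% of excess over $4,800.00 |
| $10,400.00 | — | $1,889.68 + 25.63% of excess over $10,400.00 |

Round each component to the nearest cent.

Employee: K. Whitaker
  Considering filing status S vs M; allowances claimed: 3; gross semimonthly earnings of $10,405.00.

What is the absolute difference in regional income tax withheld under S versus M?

$161.51

Regional Income Tax (S): taxable = $10,405.00 − 3×$142.00 = $9,979.00
  $469.00 + 23.3% × ($9,979.00 − $5,000.00) = $469.00 + 23.3% × $4,979.00 = $1,629.11
Regional Income Tax (M): taxable = $10,405.00 − 3×$142.00 = $9,979.00
  $572.00 + 23.53% × ($9,979.00 − $4,800.00) = $572.00 + 23.53% × $5,179.00 = $1,790.62
Difference: |$1,629.11 − $1,790.62| = $161.51 (higher under M)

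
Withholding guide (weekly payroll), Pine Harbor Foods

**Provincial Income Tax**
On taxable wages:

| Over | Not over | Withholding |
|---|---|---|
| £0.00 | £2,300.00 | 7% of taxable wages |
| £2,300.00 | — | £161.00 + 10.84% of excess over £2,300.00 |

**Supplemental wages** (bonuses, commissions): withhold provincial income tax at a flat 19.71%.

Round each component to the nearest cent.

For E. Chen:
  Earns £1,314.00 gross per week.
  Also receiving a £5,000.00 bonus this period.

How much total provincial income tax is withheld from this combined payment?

Provincial Income Tax: taxable = £1,314.00
  7% × £1,314.00 = £91.98
Supplemental (19.71% flat on bonus): 19.71% × £5,000.00 = £985.50
Total provincial income tax: £91.98 + £985.50 = £1,077.48

£1,077.48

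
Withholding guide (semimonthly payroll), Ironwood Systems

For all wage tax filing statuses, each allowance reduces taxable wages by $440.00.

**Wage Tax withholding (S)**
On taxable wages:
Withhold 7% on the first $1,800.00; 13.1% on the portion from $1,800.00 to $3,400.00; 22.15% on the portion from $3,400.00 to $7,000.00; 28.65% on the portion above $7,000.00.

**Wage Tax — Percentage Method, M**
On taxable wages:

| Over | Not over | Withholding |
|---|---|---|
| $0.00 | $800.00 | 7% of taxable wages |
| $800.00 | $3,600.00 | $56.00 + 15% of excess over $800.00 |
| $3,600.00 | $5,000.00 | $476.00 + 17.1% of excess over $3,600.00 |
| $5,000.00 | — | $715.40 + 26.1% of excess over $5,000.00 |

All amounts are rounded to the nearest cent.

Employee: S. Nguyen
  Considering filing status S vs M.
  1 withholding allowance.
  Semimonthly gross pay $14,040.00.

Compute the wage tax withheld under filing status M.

Wage Tax (M): taxable = $14,040.00 − 1×$440.00 = $13,600.00
  $715.40 + 26.1% × ($13,600.00 − $5,000.00) = $715.40 + 26.1% × $8,600.00 = $2,960.00

$2,960.00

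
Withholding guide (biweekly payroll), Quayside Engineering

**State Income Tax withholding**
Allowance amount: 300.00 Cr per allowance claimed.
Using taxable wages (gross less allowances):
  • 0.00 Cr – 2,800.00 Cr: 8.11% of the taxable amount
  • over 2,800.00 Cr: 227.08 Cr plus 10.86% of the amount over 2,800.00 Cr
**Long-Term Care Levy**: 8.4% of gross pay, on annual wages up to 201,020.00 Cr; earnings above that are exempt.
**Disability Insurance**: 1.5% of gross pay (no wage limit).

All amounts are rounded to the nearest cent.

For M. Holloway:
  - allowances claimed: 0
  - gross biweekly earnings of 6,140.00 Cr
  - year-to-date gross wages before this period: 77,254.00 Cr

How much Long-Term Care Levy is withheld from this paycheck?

Long-Term Care Levy: 8.4% × 6,140.00 Cr = 515.76 Cr

515.76 Cr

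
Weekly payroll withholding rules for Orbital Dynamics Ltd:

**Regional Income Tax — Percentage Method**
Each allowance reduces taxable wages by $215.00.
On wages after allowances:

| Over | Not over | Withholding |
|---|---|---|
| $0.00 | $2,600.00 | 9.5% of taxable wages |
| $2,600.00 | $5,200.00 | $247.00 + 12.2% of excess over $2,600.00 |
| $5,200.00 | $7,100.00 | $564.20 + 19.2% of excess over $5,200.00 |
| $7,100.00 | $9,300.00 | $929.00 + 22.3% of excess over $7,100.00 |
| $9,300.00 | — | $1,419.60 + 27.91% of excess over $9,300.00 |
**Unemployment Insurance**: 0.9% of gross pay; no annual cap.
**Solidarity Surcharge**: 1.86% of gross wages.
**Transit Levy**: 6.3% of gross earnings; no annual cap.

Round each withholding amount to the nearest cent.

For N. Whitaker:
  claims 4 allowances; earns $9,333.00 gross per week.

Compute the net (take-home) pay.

Regional Income Tax: taxable = $9,333.00 − 4×$215.00 = $8,473.00
  $929.00 + 22.3% × ($8,473.00 − $7,100.00) = $929.00 + 22.3% × $1,373.00 = $1,235.18
Unemployment Insurance: 0.9% × $9,333.00 = $84.00
Solidarity Surcharge: 1.86% × $9,333.00 = $173.59
Transit Levy: 6.3% × $9,333.00 = $587.98
Total withheld: $1,235.18 + $84.00 + $173.59 + $587.98 = $2,080.75
Net pay: $9,333.00 − $2,080.75 = $7,252.25

$7,252.25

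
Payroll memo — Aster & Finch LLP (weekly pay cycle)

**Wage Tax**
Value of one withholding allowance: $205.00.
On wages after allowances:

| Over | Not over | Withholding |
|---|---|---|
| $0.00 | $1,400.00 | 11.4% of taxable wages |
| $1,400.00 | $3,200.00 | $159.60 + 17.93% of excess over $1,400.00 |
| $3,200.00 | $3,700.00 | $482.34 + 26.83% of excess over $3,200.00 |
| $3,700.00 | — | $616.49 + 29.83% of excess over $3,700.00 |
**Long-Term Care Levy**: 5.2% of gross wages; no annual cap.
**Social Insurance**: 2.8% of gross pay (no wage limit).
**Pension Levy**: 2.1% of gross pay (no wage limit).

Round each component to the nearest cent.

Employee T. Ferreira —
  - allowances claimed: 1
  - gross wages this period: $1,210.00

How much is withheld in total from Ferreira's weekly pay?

Wage Tax: taxable = $1,210.00 − 1×$205.00 = $1,005.00
  11.4% × $1,005.00 = $114.57
Long-Term Care Levy: 5.2% × $1,210.00 = $62.92
Social Insurance: 2.8% × $1,210.00 = $33.88
Pension Levy: 2.1% × $1,210.00 = $25.41
Total: $114.57 + $62.92 + $33.88 + $25.41 = $236.78

$236.78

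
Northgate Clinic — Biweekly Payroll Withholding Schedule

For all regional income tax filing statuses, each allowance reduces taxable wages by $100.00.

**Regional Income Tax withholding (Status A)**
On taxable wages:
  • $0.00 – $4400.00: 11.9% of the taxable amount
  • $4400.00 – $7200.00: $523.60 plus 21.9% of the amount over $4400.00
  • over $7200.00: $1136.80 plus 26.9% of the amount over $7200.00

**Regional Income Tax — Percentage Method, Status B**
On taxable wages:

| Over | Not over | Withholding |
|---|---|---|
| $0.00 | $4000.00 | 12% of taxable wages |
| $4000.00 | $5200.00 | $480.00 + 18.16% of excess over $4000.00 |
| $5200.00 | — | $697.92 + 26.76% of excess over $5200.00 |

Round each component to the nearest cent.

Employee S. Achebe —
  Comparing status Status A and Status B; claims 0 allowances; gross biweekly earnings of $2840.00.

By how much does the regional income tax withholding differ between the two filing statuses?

Regional Income Tax (Status A): taxable = $2840.00
  11.9% × $2840.00 = $337.96
Regional Income Tax (Status B): taxable = $2840.00
  12% × $2840.00 = $340.80
Difference: |$337.96 − $340.80| = $2.84 (higher under Status B)

$2.84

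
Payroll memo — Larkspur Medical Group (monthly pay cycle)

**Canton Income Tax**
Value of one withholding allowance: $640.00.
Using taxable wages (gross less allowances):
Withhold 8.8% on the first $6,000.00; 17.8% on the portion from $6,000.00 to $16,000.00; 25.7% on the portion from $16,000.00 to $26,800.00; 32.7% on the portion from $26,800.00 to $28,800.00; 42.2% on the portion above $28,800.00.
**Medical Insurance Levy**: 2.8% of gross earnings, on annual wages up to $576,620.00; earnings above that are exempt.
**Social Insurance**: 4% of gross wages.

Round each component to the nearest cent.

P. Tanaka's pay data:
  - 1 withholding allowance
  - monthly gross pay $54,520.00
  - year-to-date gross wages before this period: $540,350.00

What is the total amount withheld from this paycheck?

Canton Income Tax: taxable = $54,520.00 − 1×$640.00 = $53,880.00
  $5,737.60 + 42.2% × ($53,880.00 − $28,800.00) = $5,737.60 + 42.2% × $25,080.00 = $16,321.36
Medical Insurance Levy: cap $576,620.00 − YTD $540,350.00 = $36,270.00 subject; 2.8% × $36,270.00 = $1,015.56
Social Insurance: 4% × $54,520.00 = $2,180.80
Total: $16,321.36 + $1,015.56 + $2,180.80 = $19,517.72

$19,517.72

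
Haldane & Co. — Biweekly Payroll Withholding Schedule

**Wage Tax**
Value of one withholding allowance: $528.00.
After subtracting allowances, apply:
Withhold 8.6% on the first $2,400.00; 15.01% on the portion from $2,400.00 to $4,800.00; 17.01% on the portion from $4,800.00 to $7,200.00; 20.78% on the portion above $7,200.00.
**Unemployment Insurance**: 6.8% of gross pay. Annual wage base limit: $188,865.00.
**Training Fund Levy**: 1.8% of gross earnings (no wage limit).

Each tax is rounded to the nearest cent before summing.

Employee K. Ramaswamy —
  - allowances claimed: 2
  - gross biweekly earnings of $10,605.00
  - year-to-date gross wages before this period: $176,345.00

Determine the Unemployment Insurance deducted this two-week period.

$721.14

Unemployment Insurance: 6.8% × $10,605.00 = $721.14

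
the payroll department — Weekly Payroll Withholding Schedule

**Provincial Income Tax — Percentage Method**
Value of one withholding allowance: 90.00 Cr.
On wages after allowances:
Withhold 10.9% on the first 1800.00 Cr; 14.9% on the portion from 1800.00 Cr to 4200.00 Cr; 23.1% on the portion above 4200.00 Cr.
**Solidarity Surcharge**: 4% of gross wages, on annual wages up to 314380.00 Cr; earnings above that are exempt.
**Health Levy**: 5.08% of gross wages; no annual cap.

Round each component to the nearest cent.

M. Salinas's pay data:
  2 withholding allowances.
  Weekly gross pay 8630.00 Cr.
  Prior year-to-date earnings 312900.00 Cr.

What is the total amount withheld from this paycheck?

Provincial Income Tax: taxable = 8630.00 Cr − 2×90.00 Cr = 8450.00 Cr
  553.80 Cr + 23.1% × (8450.00 Cr − 4200.00 Cr) = 553.80 Cr + 23.1% × 4250.00 Cr = 1535.55 Cr
Solidarity Surcharge: cap 314380.00 Cr − YTD 312900.00 Cr = 1480.00 Cr subject; 4% × 1480.00 Cr = 59.20 Cr
Health Levy: 5.08% × 8630.00 Cr = 438.40 Cr
Total: 1535.55 Cr + 59.20 Cr + 438.40 Cr = 2033.15 Cr

2033.15 Cr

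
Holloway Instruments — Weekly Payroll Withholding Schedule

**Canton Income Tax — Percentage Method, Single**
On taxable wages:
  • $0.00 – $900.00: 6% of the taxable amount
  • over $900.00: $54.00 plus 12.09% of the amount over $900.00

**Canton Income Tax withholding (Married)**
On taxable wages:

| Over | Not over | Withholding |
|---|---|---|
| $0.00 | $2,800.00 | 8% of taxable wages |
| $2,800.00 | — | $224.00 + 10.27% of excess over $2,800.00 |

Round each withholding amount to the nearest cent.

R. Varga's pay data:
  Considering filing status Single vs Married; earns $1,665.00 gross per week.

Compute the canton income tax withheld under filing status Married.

$133.20

Canton Income Tax (Married): taxable = $1,665.00
  8% × $1,665.00 = $133.20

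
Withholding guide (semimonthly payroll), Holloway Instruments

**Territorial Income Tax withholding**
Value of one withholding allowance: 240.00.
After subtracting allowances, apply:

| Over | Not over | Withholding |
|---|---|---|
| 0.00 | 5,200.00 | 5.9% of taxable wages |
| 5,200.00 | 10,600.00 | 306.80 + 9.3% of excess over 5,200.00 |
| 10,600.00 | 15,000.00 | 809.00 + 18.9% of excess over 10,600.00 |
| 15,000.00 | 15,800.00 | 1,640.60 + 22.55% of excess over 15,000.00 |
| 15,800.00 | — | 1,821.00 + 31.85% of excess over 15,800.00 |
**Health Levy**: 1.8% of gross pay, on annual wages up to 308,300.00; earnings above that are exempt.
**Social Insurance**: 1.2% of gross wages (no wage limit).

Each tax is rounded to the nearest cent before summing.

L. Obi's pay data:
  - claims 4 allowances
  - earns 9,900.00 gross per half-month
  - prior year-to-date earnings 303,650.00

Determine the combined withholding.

Territorial Income Tax: taxable = 9,900.00 − 4×240.00 = 8,940.00
  306.80 + 9.3% × (8,940.00 − 5,200.00) = 306.80 + 9.3% × 3,740.00 = 654.62
Health Levy: cap 308,300.00 − YTD 303,650.00 = 4,650.00 subject; 1.8% × 4,650.00 = 83.70
Social Insurance: 1.2% × 9,900.00 = 118.80
Total: 654.62 + 83.70 + 118.80 = 857.12

857.12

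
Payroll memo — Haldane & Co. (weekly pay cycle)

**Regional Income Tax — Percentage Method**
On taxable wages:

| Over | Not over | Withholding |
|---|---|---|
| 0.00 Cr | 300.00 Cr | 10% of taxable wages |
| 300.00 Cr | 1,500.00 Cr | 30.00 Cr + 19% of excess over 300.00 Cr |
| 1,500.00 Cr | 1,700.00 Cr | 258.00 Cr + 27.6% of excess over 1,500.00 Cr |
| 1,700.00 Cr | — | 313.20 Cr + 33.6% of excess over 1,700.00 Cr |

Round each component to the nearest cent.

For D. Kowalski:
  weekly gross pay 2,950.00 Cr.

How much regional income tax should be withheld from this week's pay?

733.20 Cr

Regional Income Tax: taxable = 2,950.00 Cr
  313.20 Cr + 33.6% × (2,950.00 Cr − 1,700.00 Cr) = 313.20 Cr + 33.6% × 1,250.00 Cr = 733.20 Cr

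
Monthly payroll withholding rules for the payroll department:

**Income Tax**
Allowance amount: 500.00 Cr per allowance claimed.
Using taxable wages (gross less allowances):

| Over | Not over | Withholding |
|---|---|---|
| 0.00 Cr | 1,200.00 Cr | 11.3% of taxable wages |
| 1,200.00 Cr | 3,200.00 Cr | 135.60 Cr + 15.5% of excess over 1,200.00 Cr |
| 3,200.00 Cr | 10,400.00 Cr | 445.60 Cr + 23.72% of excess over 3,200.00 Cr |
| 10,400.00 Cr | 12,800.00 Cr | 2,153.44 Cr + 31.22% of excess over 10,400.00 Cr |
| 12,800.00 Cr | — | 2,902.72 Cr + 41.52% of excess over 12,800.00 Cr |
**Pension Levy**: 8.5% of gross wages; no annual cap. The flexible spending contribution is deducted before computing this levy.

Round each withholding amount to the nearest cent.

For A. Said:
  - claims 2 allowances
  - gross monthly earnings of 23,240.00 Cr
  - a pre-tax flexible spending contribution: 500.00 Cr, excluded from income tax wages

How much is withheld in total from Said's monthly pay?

8,547.51 Cr

Income Tax: taxable = 23,240.00 Cr − 500.00 Cr − 2×500.00 Cr = 21,740.00 Cr
  2,902.72 Cr + 41.52% × (21,740.00 Cr − 12,800.00 Cr) = 2,902.72 Cr + 41.52% × 8,940.00 Cr = 6,614.61 Cr
Pension Levy: 8.5% × 22,740.00 Cr = 1,932.90 Cr
Total: 6,614.61 Cr + 1,932.90 Cr = 8,547.51 Cr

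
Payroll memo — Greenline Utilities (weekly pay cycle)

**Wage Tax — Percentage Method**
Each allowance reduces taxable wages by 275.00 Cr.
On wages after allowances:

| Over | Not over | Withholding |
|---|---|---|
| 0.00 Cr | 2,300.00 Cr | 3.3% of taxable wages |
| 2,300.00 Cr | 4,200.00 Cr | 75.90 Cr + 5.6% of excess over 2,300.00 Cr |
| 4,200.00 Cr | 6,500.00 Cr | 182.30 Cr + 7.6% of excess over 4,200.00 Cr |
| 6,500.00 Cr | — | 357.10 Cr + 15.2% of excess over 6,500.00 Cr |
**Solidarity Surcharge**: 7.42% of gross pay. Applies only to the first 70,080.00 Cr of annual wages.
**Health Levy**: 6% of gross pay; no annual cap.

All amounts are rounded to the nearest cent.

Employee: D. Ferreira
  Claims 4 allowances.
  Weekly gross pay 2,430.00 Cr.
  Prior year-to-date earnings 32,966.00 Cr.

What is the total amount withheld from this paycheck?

Wage Tax: taxable = 2,430.00 Cr − 4×275.00 Cr = 1,330.00 Cr
  3.3% × 1,330.00 Cr = 43.89 Cr
Solidarity Surcharge: 7.42% × 2,430.00 Cr = 180.31 Cr
Health Levy: 6% × 2,430.00 Cr = 145.80 Cr
Total: 43.89 Cr + 180.31 Cr + 145.80 Cr = 370.00 Cr

370.00 Cr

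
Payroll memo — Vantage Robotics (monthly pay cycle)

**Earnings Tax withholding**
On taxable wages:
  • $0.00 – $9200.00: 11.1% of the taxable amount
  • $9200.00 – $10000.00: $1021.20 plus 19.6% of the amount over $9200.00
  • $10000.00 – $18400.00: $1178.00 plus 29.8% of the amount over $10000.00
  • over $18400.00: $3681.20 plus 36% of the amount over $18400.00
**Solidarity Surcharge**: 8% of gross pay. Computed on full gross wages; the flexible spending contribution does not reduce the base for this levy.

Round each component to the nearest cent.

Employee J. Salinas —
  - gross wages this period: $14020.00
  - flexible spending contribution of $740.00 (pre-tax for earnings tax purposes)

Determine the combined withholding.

$3277.04

Earnings Tax: taxable = $14020.00 − $740.00 = $13280.00
  $1178.00 + 29.8% × ($13280.00 − $10000.00) = $1178.00 + 29.8% × $3280.00 = $2155.44
Solidarity Surcharge: 8% × $14020.00 = $1121.60
Total: $2155.44 + $1121.60 = $3277.04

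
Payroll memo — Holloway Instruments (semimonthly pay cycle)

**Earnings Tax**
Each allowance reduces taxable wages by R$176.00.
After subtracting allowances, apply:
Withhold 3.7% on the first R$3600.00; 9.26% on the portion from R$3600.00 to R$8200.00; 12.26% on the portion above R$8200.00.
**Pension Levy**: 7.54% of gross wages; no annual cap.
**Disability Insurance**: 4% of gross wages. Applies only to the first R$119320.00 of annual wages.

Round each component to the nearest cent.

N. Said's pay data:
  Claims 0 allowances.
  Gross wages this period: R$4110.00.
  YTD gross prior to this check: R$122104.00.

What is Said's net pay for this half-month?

R$3619.68

Earnings Tax: taxable = R$4110.00
  R$133.20 + 9.26% × (R$4110.00 − R$3600.00) = R$133.20 + 9.26% × R$510.00 = R$180.43
Pension Levy: 7.54% × R$4110.00 = R$309.89
Disability Insurance: YTD R$122104.00 ≥ cap R$119320.00 → R$0.00
Total withheld: R$180.43 + R$309.89 + R$0.00 = R$490.32
Net pay: R$4110.00 − R$490.32 = R$3619.68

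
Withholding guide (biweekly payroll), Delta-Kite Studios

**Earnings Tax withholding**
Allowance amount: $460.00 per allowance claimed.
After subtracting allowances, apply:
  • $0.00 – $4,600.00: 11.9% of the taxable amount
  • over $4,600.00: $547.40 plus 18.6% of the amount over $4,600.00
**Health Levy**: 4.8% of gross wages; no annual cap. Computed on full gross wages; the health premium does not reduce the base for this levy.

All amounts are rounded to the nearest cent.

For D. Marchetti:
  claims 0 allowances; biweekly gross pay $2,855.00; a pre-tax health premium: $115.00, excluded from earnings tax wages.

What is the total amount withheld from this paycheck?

Earnings Tax: taxable = $2,855.00 − $115.00 = $2,740.00
  11.9% × $2,740.00 = $326.06
Health Levy: 4.8% × $2,855.00 = $137.04
Total: $326.06 + $137.04 = $463.10

$463.10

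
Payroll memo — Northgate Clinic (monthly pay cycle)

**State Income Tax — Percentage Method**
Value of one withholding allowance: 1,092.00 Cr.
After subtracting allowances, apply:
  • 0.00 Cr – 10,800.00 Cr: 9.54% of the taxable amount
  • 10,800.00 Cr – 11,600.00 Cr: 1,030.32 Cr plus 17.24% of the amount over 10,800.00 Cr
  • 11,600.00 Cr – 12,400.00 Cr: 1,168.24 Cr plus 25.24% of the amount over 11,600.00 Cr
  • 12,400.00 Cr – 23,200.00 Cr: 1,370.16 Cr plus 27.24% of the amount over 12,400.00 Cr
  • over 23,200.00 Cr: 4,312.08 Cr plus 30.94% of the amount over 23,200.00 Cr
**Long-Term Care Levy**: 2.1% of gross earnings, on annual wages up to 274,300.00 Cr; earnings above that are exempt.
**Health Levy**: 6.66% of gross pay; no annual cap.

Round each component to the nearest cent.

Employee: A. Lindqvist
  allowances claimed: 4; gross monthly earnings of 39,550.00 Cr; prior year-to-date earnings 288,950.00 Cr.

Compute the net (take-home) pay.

State Income Tax: taxable = 39,550.00 Cr − 4×1,092.00 Cr = 35,182.00 Cr
  4,312.08 Cr + 30.94% × (35,182.00 Cr − 23,200.00 Cr) = 4,312.08 Cr + 30.94% × 11,982.00 Cr = 8,019.31 Cr
Long-Term Care Levy: YTD 288,950.00 Cr ≥ cap 274,300.00 Cr → 0.00 Cr
Health Levy: 6.66% × 39,550.00 Cr = 2,634.03 Cr
Total withheld: 8,019.31 Cr + 0.00 Cr + 2,634.03 Cr = 10,653.34 Cr
Net pay: 39,550.00 Cr − 10,653.34 Cr = 28,896.66 Cr

28,896.66 Cr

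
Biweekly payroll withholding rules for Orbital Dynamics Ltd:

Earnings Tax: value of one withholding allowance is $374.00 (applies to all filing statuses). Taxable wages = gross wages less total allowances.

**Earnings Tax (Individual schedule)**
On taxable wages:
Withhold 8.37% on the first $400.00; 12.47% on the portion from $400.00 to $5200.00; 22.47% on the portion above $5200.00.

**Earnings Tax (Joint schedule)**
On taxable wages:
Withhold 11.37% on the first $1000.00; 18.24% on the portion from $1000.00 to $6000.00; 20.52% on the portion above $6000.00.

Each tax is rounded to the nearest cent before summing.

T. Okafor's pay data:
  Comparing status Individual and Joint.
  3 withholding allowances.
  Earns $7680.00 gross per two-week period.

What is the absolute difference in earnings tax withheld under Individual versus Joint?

$203.02

Earnings Tax (Individual): taxable = $7680.00 − 3×$374.00 = $6558.00
  $632.04 + 22.47% × ($6558.00 − $5200.00) = $632.04 + 22.47% × $1358.00 = $937.18
Earnings Tax (Joint): taxable = $7680.00 − 3×$374.00 = $6558.00
  $1025.70 + 20.52% × ($6558.00 − $6000.00) = $1025.70 + 20.52% × $558.00 = $1140.20
Difference: |$937.18 − $1140.20| = $203.02 (higher under Joint)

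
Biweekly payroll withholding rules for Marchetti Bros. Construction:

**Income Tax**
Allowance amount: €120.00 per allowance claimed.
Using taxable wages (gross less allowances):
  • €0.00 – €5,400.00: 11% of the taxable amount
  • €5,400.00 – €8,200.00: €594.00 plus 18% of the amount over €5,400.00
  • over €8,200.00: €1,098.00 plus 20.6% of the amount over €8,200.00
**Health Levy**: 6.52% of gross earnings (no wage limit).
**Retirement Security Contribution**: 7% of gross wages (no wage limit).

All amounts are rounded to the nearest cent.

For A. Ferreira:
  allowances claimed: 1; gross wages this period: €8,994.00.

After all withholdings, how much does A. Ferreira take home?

Income Tax: taxable = €8,994.00 − 1×€120.00 = €8,874.00
  €1,098.00 + 20.6% × (€8,874.00 − €8,200.00) = €1,098.00 + 20.6% × €674.00 = €1,236.84
Health Levy: 6.52% × €8,994.00 = €586.41
Retirement Security Contribution: 7% × €8,994.00 = €629.58
Total withheld: €1,236.84 + €586.41 + €629.58 = €2,452.83
Net pay: €8,994.00 − €2,452.83 = €6,541.17

€6,541.17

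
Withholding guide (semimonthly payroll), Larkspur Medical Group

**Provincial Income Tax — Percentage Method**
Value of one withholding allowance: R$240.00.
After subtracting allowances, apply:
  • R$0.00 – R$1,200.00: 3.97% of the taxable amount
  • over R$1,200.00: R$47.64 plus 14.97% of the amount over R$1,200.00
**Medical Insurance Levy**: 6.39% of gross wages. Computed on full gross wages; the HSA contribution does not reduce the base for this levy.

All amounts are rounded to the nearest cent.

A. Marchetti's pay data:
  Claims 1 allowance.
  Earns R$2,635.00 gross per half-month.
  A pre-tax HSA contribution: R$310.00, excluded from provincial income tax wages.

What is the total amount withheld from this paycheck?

R$348.50

Provincial Income Tax: taxable = R$2,635.00 − R$310.00 − 1×R$240.00 = R$2,085.00
  R$47.64 + 14.97% × (R$2,085.00 − R$1,200.00) = R$47.64 + 14.97% × R$885.00 = R$180.12
Medical Insurance Levy: 6.39% × R$2,635.00 = R$168.38
Total: R$180.12 + R$168.38 = R$348.50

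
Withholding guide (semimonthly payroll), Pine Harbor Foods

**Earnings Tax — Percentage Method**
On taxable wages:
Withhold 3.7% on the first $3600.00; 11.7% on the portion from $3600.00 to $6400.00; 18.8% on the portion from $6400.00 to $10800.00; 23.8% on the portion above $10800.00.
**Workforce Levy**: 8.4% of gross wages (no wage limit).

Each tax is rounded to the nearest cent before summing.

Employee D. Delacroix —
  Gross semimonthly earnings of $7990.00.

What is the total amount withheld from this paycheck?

Earnings Tax: taxable = $7990.00
  $460.80 + 18.8% × ($7990.00 − $6400.00) = $460.80 + 18.8% × $1590.00 = $759.72
Workforce Levy: 8.4% × $7990.00 = $671.16
Total: $759.72 + $671.16 = $1430.88

$1430.88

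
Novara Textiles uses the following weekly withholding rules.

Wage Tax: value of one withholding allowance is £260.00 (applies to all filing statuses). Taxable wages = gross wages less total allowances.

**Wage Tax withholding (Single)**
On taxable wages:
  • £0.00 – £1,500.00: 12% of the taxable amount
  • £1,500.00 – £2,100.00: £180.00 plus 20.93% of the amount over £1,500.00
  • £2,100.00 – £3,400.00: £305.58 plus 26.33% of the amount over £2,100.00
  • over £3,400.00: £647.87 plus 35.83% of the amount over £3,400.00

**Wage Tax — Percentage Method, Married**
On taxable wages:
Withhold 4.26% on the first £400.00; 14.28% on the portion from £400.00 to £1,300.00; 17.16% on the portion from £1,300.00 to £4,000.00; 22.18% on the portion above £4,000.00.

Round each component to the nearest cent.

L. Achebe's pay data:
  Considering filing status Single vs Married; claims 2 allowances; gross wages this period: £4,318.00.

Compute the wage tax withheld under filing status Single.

£790.47

Wage Tax (Single): taxable = £4,318.00 − 2×£260.00 = £3,798.00
  £647.87 + 35.83% × (£3,798.00 − £3,400.00) = £647.87 + 35.83% × £398.00 = £790.47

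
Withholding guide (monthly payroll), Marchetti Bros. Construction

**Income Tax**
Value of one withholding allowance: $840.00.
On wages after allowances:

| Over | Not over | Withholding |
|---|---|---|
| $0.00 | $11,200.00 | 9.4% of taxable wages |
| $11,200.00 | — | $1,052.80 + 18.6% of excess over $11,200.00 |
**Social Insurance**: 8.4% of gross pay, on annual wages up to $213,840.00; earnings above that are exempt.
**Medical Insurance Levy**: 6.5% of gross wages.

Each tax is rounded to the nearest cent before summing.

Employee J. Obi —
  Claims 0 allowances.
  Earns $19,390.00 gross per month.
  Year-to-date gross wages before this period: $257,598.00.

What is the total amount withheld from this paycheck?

Income Tax: taxable = $19,390.00
  $1,052.80 + 18.6% × ($19,390.00 − $11,200.00) = $1,052.80 + 18.6% × $8,190.00 = $2,576.14
Social Insurance: YTD $257,598.00 ≥ cap $213,840.00 → $0.00
Medical Insurance Levy: 6.5% × $19,390.00 = $1,260.35
Total: $2,576.14 + $0.00 + $1,260.35 = $3,836.49

$3,836.49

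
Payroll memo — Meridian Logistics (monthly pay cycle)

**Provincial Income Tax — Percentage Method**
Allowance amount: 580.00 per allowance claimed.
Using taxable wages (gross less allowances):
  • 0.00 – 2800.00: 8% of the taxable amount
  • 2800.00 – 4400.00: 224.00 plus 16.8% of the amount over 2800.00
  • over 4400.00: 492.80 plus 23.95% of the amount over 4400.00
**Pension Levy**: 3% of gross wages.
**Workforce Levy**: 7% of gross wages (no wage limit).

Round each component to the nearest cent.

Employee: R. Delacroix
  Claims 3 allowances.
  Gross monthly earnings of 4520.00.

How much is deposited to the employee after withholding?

Provincial Income Tax: taxable = 4520.00 − 3×580.00 = 2780.00
  8% × 2780.00 = 222.40
Pension Levy: 3% × 4520.00 = 135.60
Workforce Levy: 7% × 4520.00 = 316.40
Total withheld: 222.40 + 135.60 + 316.40 = 674.40
Net pay: 4520.00 − 674.40 = 3845.60

3845.60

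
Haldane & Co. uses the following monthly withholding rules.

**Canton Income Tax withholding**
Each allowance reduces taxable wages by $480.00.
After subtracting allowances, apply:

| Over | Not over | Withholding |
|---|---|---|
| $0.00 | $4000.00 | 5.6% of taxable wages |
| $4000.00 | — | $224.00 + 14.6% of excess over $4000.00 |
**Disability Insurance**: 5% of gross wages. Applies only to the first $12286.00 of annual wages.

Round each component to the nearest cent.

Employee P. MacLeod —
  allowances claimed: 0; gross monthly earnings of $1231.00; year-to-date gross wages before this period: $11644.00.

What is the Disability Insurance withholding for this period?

$32.10

Disability Insurance: cap $12286.00 − YTD $11644.00 = $642.00 subject; 5% × $642.00 = $32.10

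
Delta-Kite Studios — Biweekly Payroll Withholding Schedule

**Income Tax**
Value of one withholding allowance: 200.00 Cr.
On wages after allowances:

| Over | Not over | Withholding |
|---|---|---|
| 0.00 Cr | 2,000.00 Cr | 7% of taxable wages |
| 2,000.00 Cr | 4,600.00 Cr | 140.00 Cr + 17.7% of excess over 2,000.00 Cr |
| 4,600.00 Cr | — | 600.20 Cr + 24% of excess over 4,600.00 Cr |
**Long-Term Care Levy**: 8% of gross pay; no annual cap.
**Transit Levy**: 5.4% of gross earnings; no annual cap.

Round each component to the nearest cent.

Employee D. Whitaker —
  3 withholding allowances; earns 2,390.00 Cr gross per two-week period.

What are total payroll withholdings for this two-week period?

445.56 Cr

Income Tax: taxable = 2,390.00 Cr − 3×200.00 Cr = 1,790.00 Cr
  7% × 1,790.00 Cr = 125.30 Cr
Long-Term Care Levy: 8% × 2,390.00 Cr = 191.20 Cr
Transit Levy: 5.4% × 2,390.00 Cr = 129.06 Cr
Total: 125.30 Cr + 191.20 Cr + 129.06 Cr = 445.56 Cr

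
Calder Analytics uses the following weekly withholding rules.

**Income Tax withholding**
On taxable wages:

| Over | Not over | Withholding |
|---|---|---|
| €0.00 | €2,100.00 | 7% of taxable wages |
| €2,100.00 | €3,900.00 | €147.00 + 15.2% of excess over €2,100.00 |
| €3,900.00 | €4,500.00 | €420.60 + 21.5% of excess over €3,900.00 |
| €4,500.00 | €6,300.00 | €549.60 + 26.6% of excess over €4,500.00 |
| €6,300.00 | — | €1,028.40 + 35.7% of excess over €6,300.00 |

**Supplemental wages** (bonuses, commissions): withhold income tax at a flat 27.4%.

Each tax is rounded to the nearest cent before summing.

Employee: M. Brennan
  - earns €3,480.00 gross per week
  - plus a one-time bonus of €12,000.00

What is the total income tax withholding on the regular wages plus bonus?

€3,644.76

Income Tax: taxable = €3,480.00
  €147.00 + 15.2% × (€3,480.00 − €2,100.00) = €147.00 + 15.2% × €1,380.00 = €356.76
Supplemental (27.4% flat on bonus): 27.4% × €12,000.00 = €3,288.00
Total income tax: €356.76 + €3,288.00 = €3,644.76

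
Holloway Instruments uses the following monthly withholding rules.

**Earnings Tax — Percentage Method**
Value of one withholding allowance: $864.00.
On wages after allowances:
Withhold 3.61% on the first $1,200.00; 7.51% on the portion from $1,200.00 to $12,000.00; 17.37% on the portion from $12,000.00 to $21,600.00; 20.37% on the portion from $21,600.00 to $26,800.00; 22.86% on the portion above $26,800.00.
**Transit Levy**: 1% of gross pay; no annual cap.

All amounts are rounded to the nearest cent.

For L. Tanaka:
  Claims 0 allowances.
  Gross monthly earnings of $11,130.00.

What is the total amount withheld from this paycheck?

Earnings Tax: taxable = $11,130.00
  $43.32 + 7.51% × ($11,130.00 − $1,200.00) = $43.32 + 7.51% × $9,930.00 = $789.06
Transit Levy: 1% × $11,130.00 = $111.30
Total: $789.06 + $111.30 = $900.36

$900.36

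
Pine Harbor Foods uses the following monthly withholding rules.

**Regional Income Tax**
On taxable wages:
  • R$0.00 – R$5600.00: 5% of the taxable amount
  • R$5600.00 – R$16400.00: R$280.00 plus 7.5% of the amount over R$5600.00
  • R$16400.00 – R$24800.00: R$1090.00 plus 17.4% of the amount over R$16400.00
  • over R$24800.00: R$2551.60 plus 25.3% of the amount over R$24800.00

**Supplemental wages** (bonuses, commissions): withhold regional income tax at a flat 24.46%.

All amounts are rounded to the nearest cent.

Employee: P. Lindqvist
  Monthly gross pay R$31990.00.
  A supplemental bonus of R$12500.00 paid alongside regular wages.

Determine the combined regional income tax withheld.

R$7428.17

Regional Income Tax: taxable = R$31990.00
  R$2551.60 + 25.3% × (R$31990.00 − R$24800.00) = R$2551.60 + 25.3% × R$7190.00 = R$4370.67
Supplemental (24.46% flat on bonus): 24.46% × R$12500.00 = R$3057.50
Total regional income tax: R$4370.67 + R$3057.50 = R$7428.17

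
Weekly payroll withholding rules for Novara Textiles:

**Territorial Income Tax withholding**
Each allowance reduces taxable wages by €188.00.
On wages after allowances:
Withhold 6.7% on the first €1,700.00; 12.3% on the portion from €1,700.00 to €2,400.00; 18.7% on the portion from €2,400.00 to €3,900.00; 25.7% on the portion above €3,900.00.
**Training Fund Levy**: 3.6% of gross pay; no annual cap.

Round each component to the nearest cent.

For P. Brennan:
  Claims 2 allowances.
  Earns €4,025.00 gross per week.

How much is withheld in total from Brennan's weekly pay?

€578.46

Territorial Income Tax: taxable = €4,025.00 − 2×€188.00 = €3,649.00
  €200.00 + 18.7% × (€3,649.00 − €2,400.00) = €200.00 + 18.7% × €1,249.00 = €433.56
Training Fund Levy: 3.6% × €4,025.00 = €144.90
Total: €433.56 + €144.90 = €578.46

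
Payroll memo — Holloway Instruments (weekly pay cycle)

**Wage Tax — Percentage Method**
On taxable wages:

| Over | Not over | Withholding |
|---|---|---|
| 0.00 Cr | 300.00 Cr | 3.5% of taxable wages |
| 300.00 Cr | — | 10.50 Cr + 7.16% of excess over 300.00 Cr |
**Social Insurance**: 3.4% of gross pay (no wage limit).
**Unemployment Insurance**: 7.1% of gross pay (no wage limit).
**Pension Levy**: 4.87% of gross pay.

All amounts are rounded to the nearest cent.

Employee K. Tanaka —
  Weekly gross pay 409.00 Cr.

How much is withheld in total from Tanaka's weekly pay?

81.17 Cr

Wage Tax: taxable = 409.00 Cr
  10.50 Cr + 7.16% × (409.00 Cr − 300.00 Cr) = 10.50 Cr + 7.16% × 109.00 Cr = 18.30 Cr
Social Insurance: 3.4% × 409.00 Cr = 13.91 Cr
Unemployment Insurance: 7.1% × 409.00 Cr = 29.04 Cr
Pension Levy: 4.87% × 409.00 Cr = 19.92 Cr
Total: 18.30 Cr + 13.91 Cr + 29.04 Cr + 19.92 Cr = 81.17 Cr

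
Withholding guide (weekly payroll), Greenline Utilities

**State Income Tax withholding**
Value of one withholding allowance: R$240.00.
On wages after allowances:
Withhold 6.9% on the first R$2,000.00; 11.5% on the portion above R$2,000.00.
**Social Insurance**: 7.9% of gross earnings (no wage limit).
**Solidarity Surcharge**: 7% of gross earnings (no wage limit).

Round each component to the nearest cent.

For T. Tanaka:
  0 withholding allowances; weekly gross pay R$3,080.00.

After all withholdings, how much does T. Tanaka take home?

State Income Tax: taxable = R$3,080.00
  R$138.00 + 11.5% × (R$3,080.00 − R$2,000.00) = R$138.00 + 11.5% × R$1,080.00 = R$262.20
Social Insurance: 7.9% × R$3,080.00 = R$243.32
Solidarity Surcharge: 7% × R$3,080.00 = R$215.60
Total withheld: R$262.20 + R$243.32 + R$215.60 = R$721.12
Net pay: R$3,080.00 − R$721.12 = R$2,358.88

R$2,358.88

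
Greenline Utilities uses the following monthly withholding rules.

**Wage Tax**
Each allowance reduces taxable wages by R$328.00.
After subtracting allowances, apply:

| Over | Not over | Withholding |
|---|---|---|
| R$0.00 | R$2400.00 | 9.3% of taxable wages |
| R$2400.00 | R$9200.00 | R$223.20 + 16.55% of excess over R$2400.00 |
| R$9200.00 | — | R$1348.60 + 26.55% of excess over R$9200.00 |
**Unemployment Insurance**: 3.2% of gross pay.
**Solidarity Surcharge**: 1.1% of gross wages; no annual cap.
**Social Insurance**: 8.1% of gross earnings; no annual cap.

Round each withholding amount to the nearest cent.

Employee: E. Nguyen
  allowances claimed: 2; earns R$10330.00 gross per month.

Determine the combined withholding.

R$2755.37

Wage Tax: taxable = R$10330.00 − 2×R$328.00 = R$9674.00
  R$1348.60 + 26.55% × (R$9674.00 − R$9200.00) = R$1348.60 + 26.55% × R$474.00 = R$1474.45
Unemployment Insurance: 3.2% × R$10330.00 = R$330.56
Solidarity Surcharge: 1.1% × R$10330.00 = R$113.63
Social Insurance: 8.1% × R$10330.00 = R$836.73
Total: R$1474.45 + R$330.56 + R$113.63 + R$836.73 = R$2755.37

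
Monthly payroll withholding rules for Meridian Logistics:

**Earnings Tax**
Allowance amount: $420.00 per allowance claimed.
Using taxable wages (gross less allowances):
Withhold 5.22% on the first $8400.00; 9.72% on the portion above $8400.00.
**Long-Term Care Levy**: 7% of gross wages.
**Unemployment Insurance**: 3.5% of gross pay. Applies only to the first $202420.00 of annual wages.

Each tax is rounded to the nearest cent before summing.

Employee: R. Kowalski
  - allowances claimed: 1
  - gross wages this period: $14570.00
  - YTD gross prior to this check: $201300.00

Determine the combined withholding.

Earnings Tax: taxable = $14570.00 − 1×$420.00 = $14150.00
  $438.48 + 9.72% × ($14150.00 − $8400.00) = $438.48 + 9.72% × $5750.00 = $997.38
Long-Term Care Levy: 7% × $14570.00 = $1019.90
Unemployment Insurance: cap $202420.00 − YTD $201300.00 = $1120.00 subject; 3.5% × $1120.00 = $39.20
Total: $997.38 + $1019.90 + $39.20 = $2056.48

$2056.48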